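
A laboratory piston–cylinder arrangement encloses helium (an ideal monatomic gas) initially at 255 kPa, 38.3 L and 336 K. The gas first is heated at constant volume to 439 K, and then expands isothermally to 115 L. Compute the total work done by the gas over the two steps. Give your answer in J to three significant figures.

Step 1 (isochoric): W = 0 (constant volume).
After step 1: P = 333.2 kPa (V unchanged).
Step 2 (isothermal): W = P₁V₁ ln(V₂/V₁) = (12760) ln(115/38.3) = 14030 J.
W_total = 0 + 14030 = 14030 J.

W_total ≈ 14000 J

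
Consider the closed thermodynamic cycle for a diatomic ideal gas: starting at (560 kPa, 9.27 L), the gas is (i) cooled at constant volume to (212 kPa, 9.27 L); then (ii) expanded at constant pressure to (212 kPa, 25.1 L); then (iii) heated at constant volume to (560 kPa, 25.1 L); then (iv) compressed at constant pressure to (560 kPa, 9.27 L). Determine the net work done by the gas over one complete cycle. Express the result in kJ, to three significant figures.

W_net ≈ -5.51 kJ

Constant-volume legs do no work.
W(ii) = (212)(25.1 − 9.27) = 3356 J; W(iv) = (560)(9.27 − 25.1) = -8865 J.
W_net = 3356 − 8865 = -5509 J (the counter-clockwise enclosed area).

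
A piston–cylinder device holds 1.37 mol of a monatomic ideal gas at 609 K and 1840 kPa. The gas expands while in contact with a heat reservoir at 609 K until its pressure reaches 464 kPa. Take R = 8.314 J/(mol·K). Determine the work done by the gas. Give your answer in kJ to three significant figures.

Isothermal process: W = nRT ln(V₂/V₁) = nRT ln(P₁/P₂).
W = (1.37)(8.314)(609) × ln(1840/464)
  = 6937 × ln(3.966) = 6937 × 1.378
W_by_gas = 9556 J.

W ≈ 9.56 kJ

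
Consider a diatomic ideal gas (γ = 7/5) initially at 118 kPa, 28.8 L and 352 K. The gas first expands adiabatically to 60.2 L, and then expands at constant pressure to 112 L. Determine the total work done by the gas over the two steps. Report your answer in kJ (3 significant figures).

Step 1 (adiabatic): W = (P₁V₁ − P₂V₂)/(γ−1) = (3398 − 2530)/0.4 = 2170 J.
After step 1: P = 42.03 kPa, V = 60.2 L, T = 262.1 K.
Step 2 (isobaric): W = PΔV = (42.03 kPa)(112 − 60.2 L) = 2177 J.
W_total = 2170 + 2177 = 4347 J.

W_total ≈ 4.35 kJ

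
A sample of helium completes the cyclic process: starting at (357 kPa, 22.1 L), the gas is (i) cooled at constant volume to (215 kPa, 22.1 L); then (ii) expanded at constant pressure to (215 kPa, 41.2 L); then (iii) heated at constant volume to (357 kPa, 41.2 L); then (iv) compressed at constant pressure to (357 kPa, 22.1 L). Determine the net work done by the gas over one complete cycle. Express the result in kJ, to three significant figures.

W_net ≈ -2.71 kJ

Constant-volume legs do no work.
W(ii) = (215)(41.2 − 22.1) = 4106 J; W(iv) = (357)(22.1 − 41.2) = -6819 J.
W_net = 4106 − 6819 = -2712 J (the counter-clockwise enclosed area).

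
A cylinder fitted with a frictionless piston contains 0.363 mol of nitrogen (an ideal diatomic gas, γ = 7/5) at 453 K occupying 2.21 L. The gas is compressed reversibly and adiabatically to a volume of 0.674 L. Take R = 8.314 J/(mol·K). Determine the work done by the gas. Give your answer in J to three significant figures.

Adiabatic: TV^(γ−1) = const with γ = 7/5.
T₂ = T₁ (V₁/V₂)^(γ−1) = 453 × (2.21/0.674)^0.4 = 453 × 1.608 = 728.4 K.
W_by = nCᵥ(T₁ − T₂) = (0.363)(20.79)(453 − 728.4) = -2078 J.

W ≈ -2080 J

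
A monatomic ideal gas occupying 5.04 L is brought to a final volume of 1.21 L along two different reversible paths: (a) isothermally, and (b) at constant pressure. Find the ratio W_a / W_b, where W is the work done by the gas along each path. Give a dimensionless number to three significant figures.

W_a / W_b ≈ 1.88

Path (a) isothermal: W = P₁V₁ ln(V₂/V₁) → W_a/(P₁V₁) = -1.427.
Path (b) isobaric: W = P₁(V₂ − V₁) → W_b/(P₁V₁) = -0.7599.
W_a / W_b = -1.427 / -0.7599 = 1.878.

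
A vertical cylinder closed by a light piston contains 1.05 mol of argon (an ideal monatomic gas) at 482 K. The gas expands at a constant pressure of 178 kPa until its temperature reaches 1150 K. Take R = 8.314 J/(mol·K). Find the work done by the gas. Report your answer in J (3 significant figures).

Isobaric: W = P ΔV = nR ΔT.
W = (1.05)(8.314)(1150 − 482) = 5831 J.

W ≈ 5830 J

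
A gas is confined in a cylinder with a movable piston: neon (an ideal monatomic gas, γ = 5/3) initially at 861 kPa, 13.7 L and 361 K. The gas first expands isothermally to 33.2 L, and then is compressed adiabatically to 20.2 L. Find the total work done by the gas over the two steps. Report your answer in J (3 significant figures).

Step 1 (isothermal): W = P₁V₁ ln(V₂/V₁) = (11796) ln(33.2/13.7) = 10441 J.
After step 1: P = 355.3 kPa, V = 33.2 L, T = 361 K.
Step 2 (adiabatic): W = (P₁V₁ − P₂V₂)/(γ−1) = (11796 − 16428)/0.667 = -6948 J.
W_total = 10441 − 6948 = 3493 J.

W_total ≈ 3490 J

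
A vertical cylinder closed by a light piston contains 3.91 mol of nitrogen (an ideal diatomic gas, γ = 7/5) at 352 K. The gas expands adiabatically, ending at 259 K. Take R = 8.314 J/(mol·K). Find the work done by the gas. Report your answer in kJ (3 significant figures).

W ≈ 7.56 kJ

Adiabatic ⇒ Q = 0, so W_by = −ΔU = nCᵥ(T₁ − T₂).
Cᵥ = 5R/2 = 20.79 J/(mol·K).
W = (3.91)(20.79)(352 − 259) = 7558 J.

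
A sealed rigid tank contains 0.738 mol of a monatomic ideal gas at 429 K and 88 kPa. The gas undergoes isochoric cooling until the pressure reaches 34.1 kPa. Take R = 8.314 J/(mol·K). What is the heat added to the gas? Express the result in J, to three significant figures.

Constant volume ⇒ W = 0, so Q = ΔU = nCᵥΔT with Cᵥ = 3R/2 = 12.47 J/(mol·K).
At constant V, T₂/T₁ = P₂/P₁ ⇒ ΔT = T₁(P₂/P₁ − 1) = 429·(34.1/88 − 1) = -262.8 K.
ΔU = (0.738)(12.47)(-262.8) = -2418 J.

Q ≈ -2420 J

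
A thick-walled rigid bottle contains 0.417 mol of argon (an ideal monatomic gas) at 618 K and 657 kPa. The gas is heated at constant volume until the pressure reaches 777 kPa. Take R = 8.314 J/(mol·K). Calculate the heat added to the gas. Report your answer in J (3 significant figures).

Q ≈ 587 J

Constant volume ⇒ W = 0, so Q = ΔU = nCᵥΔT with Cᵥ = 3R/2 = 12.47 J/(mol·K).
At constant V, T₂/T₁ = P₂/P₁ ⇒ ΔT = T₁(P₂/P₁ − 1) = 618·(777/657 − 1) = 112.9 K.
ΔU = (0.417)(12.47)(112.9) = 587 J.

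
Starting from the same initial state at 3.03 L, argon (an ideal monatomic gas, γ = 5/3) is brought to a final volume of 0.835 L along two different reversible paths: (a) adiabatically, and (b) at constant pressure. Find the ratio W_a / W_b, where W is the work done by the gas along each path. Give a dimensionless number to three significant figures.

W_a / W_b ≈ 2.82

Path (a) adiabatic: W = P₁V₁(1 − (V₁/V₂)^(γ−1))/(γ−1) → W_a/(P₁V₁) = -2.042.
Path (b) isobaric: W = P₁(V₂ − V₁) → W_b/(P₁V₁) = -0.7244.
W_a / W_b = -2.042 / -0.7244 = 2.819.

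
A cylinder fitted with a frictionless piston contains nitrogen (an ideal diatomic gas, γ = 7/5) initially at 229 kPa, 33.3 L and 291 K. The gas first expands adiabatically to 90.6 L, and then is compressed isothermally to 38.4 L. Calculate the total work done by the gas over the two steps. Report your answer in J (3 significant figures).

W_total ≈ 1900 J

Step 1 (adiabatic): W = (P₁V₁ − P₂V₂)/(γ−1) = (7626 − 5110)/0.4 = 6290 J.
After step 1: P = 56.4 kPa, V = 90.6 L, T = 195 K.
Step 2 (isothermal): W = P₁V₁ ln(V₂/V₁) = (5110) ln(38.4/90.6) = -4386 J.
W_total = 6290 − 4386 = 1903 J.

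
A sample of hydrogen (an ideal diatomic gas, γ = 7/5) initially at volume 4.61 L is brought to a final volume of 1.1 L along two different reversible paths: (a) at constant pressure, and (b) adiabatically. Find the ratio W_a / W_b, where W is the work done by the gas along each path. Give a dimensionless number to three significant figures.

W_a / W_b ≈ 0.394

Path (a) isobaric: W = P₁(V₂ − V₁) → W_a/(P₁V₁) = -0.7614.
Path (b) adiabatic: W = P₁V₁(1 − (V₁/V₂)^(γ−1))/(γ−1) → W_b/(P₁V₁) = -1.935.
W_a / W_b = -0.7614 / -1.935 = 0.3935.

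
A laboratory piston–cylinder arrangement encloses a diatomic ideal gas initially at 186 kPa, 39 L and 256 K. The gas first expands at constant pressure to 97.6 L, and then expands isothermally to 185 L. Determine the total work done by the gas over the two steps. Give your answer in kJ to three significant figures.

W_total ≈ 22.5 kJ

Step 1 (isobaric): W = PΔV = (186 kPa)(97.6 − 39 L) = 10900 J.
After step 1: P = 186 kPa, V = 97.6 L, T = 640.7 K.
Step 2 (isothermal): W = P₁V₁ ln(V₂/V₁) = (18154) ln(185/97.6) = 11609 J.
W_total = 10900 + 11609 = 22508 J.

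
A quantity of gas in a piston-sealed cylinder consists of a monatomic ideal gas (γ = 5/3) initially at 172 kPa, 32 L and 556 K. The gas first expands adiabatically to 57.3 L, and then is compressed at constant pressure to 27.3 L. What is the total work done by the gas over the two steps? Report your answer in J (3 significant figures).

W_total ≈ 703 J

Step 1 (adiabatic): W = (P₁V₁ − P₂V₂)/(γ−1) = (5504 − 3733)/0.667 = 2657 J.
After step 1: P = 65.14 kPa, V = 57.3 L, T = 377.1 K.
Step 2 (isobaric): W = PΔV = (65.14 kPa)(27.3 − 57.3 L) = -1954 J.
W_total = 2657 − 1954 = 702.9 J.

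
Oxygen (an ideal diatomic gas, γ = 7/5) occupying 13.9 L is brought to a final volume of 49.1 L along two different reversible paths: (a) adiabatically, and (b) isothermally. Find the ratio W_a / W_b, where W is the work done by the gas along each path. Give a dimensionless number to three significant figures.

Path (a) adiabatic: W = P₁V₁(1 − (V₁/V₂)^(γ−1))/(γ−1) → W_a/(P₁V₁) = 0.9909.
Path (b) isothermal: W = P₁V₁ ln(V₂/V₁) → W_b/(P₁V₁) = 1.262.
W_a / W_b = 0.9909 / 1.262 = 0.7852.

W_a / W_b ≈ 0.785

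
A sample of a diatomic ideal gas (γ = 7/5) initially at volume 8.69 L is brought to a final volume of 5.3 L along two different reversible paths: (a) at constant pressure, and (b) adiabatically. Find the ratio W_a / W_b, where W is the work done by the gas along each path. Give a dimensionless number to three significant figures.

Path (a) isobaric: W = P₁(V₂ − V₁) → W_a/(P₁V₁) = -0.3901.
Path (b) adiabatic: W = P₁V₁(1 − (V₁/V₂)^(γ−1))/(γ−1) → W_b/(P₁V₁) = -0.5468.
W_a / W_b = -0.3901 / -0.5468 = 0.7135.

W_a / W_b ≈ 0.713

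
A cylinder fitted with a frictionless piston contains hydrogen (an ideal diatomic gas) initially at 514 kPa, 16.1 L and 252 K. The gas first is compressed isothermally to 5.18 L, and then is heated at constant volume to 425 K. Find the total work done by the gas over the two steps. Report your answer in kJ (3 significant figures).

Step 1 (isothermal): W = P₁V₁ ln(V₂/V₁) = (8275) ln(5.18/16.1) = -9384 J.
Step 2 (isochoric): W = 0 (constant volume).
W_total = -9384 + 0 = -9384 J.

W_total ≈ -9.38 kJ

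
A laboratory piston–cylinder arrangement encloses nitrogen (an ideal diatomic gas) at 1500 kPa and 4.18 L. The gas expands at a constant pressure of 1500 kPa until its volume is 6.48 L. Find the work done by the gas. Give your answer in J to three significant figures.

Isobaric: W = P ΔV.
W = (1500 kPa)(6.48 − 4.18 L) = (1500)(2.3) = 3450 J.

W ≈ 3450 J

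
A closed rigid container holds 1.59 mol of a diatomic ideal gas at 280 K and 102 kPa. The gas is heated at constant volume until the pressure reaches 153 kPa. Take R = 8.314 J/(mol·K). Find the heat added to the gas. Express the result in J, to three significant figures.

Constant volume ⇒ W = 0, so Q = ΔU = nCᵥΔT with Cᵥ = 5R/2 = 20.79 J/(mol·K).
At constant V, T₂/T₁ = P₂/P₁ ⇒ ΔT = T₁(P₂/P₁ − 1) = 280·(153/102 − 1) = 140 K.
ΔU = (1.59)(20.79)(140) = 4627 J.

Q ≈ 4630 J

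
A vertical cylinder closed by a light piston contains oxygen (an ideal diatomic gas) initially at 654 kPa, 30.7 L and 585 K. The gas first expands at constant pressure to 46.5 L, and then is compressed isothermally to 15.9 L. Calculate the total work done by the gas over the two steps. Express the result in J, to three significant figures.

Step 1 (isobaric): W = PΔV = (654 kPa)(46.5 − 30.7 L) = 10333 J.
After step 1: P = 654 kPa, V = 46.5 L, T = 886.1 K.
Step 2 (isothermal): W = P₁V₁ ln(V₂/V₁) = (30411) ln(15.9/46.5) = -32635 J.
W_total = 10333 − 32635 = -22302 J.

W_total ≈ -22300 J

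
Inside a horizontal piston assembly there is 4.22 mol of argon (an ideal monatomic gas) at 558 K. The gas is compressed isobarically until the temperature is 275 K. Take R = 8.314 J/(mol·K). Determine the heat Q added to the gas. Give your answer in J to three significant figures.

Q ≈ -24800 J

Isobaric: W = nRΔT = (4.22)(8.314)(-283) = -9929 J.
ΔU = nCᵥΔT with Cᵥ = 3R/2: ΔU = (4.22)(12.47)(-283) = -14894 J.
Q = ΔU + W = -14894 − 9929 = -24823 J.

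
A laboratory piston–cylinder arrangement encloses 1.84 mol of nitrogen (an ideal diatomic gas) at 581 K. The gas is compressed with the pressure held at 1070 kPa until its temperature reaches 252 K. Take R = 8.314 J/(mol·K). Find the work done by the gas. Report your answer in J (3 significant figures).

W ≈ -5030 J

Isobaric: W = P ΔV = nR ΔT.
W = (1.84)(8.314)(252 − 581) = -5033 J.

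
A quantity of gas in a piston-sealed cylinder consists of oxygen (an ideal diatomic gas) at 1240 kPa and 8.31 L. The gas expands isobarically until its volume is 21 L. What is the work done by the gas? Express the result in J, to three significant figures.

Isobaric: W = P ΔV.
W = (1240 kPa)(21 − 8.31 L) = (1240)(12.69) = 15736 J.

W ≈ 15700 J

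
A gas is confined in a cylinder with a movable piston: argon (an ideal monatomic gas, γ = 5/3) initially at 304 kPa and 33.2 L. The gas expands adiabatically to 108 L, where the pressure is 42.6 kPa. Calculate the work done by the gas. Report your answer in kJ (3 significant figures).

W ≈ 8.24 kJ

Adiabatic: W = (P₁V₁ − P₂V₂)/(γ − 1) with γ = 5/3.
P₁V₁ = 10093 J, P₂V₂ = 4601 J.
W = (10093 − 4601) / 0.6667 = 8238 J.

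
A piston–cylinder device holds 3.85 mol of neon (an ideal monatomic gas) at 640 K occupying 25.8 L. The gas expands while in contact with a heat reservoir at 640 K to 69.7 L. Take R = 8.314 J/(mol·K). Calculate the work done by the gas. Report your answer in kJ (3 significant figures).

Isothermal: W = nRT ln(V₂/V₁).
W = (3.85)(8.314)(640) × ln(69.7/25.8)
  = 20486 × 0.9938
W_by_gas = 20359 J.

W ≈ 20.4 kJ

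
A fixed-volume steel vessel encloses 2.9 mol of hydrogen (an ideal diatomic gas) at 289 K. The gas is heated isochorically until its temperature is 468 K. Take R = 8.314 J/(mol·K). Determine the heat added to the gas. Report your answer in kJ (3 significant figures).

Constant volume ⇒ W = 0, so Q = ΔU = nCᵥΔT with Cᵥ = 5R/2 = 20.79 J/(mol·K).
ΔU = (2.9)(20.79)(468 − 289) = 10789 J.

Q ≈ 10.8 kJ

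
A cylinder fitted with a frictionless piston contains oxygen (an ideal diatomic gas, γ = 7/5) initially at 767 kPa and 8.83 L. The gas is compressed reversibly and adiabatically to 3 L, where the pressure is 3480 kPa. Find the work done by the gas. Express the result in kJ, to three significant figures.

Adiabatic: W = (P₁V₁ − P₂V₂)/(γ − 1) with γ = 7/5.
P₁V₁ = 6773 J, P₂V₂ = 10440 J.
W = (6773 − 10440) / 0.4 = -9168 J.

W ≈ -9.17 kJ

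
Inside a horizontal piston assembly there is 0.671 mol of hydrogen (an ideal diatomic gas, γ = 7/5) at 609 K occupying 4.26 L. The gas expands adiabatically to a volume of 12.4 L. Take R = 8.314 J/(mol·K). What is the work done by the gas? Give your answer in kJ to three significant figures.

Adiabatic: TV^(γ−1) = const with γ = 7/5.
T₂ = T₁ (V₁/V₂)^(γ−1) = 609 × (4.26/12.4)^0.4 = 609 × 0.6522 = 397.2 K.
W_by = nCᵥ(T₁ − T₂) = (0.671)(20.79)(609 − 397.2) = 2954 J.

W ≈ 2.95 kJ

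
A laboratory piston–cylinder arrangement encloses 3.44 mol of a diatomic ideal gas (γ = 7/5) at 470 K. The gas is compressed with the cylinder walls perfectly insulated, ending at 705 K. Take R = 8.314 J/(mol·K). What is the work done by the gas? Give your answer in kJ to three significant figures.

W ≈ -16.8 kJ

Adiabatic ⇒ Q = 0, so W_by = −ΔU = nCᵥ(T₁ − T₂).
Cᵥ = 5R/2 = 20.79 J/(mol·K).
W = (3.44)(20.79)(470 − 705) = -16803 J.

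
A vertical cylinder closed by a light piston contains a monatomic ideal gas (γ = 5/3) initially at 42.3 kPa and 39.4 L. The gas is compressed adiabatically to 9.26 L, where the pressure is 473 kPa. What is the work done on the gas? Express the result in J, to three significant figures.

Adiabatic: W = (P₁V₁ − P₂V₂)/(γ − 1) with γ = 5/3.
P₁V₁ = 1667 J, P₂V₂ = 4380 J.
W = (1667 − 4380) / 0.6667 = -4070 J.
Work on gas = −W_by = 4070 J.

W ≈ 4070 J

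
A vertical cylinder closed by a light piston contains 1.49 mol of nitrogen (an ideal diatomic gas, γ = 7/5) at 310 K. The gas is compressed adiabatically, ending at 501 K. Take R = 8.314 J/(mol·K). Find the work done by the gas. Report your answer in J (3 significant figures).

W ≈ -5920 J

Adiabatic ⇒ Q = 0, so W_by = −ΔU = nCᵥ(T₁ − T₂).
Cᵥ = 5R/2 = 20.79 J/(mol·K).
W = (1.49)(20.79)(310 − 501) = -5915 J.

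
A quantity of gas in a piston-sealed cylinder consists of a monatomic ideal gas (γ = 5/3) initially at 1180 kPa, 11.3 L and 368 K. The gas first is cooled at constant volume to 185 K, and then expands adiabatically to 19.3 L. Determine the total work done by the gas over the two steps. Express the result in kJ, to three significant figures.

W_total ≈ 3.02 kJ

Step 1 (isochoric): W = 0 (constant volume).
After step 1: P = 593.2 kPa (V unchanged).
Step 2 (adiabatic): W = (P₁V₁ − P₂V₂)/(γ−1) = (6703 − 4691)/0.667 = 3018 J.
W_total = 0 + 3018 = 3018 J.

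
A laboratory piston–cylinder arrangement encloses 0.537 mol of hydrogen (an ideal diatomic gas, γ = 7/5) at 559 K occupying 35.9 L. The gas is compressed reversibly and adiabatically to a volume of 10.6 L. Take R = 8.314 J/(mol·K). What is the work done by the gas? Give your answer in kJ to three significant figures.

Adiabatic: TV^(γ−1) = const with γ = 7/5.
T₂ = T₁ (V₁/V₂)^(γ−1) = 559 × (35.9/10.6)^0.4 = 559 × 1.629 = 910.6 K.
W_by = nCᵥ(T₁ − T₂) = (0.537)(20.79)(559 − 910.6) = -3924 J.

W ≈ -3.92 kJ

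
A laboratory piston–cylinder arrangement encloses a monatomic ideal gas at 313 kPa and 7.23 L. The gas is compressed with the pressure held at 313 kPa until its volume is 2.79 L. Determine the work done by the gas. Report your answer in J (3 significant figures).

W ≈ -1390 J

Isobaric: W = P ΔV.
W = (313 kPa)(2.79 − 7.23 L) = (313)(-4.44) = -1390 J.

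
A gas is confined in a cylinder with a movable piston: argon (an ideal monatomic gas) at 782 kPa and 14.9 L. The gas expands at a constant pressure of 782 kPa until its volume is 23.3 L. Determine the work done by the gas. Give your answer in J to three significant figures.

W ≈ 6570 J

Isobaric: W = P ΔV.
W = (782 kPa)(23.3 − 14.9 L) = (782)(8.4) = 6569 J.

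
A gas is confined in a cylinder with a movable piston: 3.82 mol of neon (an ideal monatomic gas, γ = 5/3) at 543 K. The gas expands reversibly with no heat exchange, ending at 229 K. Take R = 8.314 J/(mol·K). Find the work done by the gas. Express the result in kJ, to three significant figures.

Adiabatic ⇒ Q = 0, so W_by = −ΔU = nCᵥ(T₁ − T₂).
Cᵥ = 3R/2 = 12.47 J/(mol·K).
W = (3.82)(12.47)(543 − 229) = 14959 J.

W ≈ 15.0 kJ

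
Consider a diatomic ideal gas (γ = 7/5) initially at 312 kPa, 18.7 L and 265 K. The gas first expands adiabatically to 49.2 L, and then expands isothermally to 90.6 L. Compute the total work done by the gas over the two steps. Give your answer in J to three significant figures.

Step 1 (adiabatic): W = (P₁V₁ − P₂V₂)/(γ−1) = (5834 − 3962)/0.4 = 4680 J.
After step 1: P = 80.53 kPa, V = 49.2 L, T = 180 K.
Step 2 (isothermal): W = P₁V₁ ln(V₂/V₁) = (3962) ln(90.6/49.2) = 2419 J.
W_total = 4680 + 2419 = 7099 J.

W_total ≈ 7100 J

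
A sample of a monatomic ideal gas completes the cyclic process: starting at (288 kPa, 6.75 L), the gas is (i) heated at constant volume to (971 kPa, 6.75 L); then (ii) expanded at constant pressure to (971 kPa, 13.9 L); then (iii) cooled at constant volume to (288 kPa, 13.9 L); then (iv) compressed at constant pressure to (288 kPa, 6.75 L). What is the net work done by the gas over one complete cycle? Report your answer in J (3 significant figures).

W_net ≈ 4880 J

Constant-volume legs do no work.
W(ii) = (971)(13.9 − 6.75) = 6943 J; W(iv) = (288)(6.75 − 13.9) = -2059 J.
W_net = 6943 − 2059 = 4883 J (the clockwise enclosed area).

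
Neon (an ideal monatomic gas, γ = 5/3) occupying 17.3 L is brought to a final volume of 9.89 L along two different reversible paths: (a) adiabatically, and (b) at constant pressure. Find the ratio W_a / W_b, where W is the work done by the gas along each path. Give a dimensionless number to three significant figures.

W_a / W_b ≈ 1.58

Path (a) adiabatic: W = P₁V₁(1 − (V₁/V₂)^(γ−1))/(γ−1) → W_a/(P₁V₁) = -0.6777.
Path (b) isobaric: W = P₁(V₂ − V₁) → W_b/(P₁V₁) = -0.4283.
W_a / W_b = -0.6777 / -0.4283 = 1.582.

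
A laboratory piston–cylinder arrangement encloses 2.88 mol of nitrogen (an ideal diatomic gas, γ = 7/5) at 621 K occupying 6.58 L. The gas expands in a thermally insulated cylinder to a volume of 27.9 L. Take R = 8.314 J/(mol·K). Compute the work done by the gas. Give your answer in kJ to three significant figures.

Adiabatic: TV^(γ−1) = const with γ = 7/5.
T₂ = T₁ (V₁/V₂)^(γ−1) = 621 × (6.58/27.9)^0.4 = 621 × 0.5611 = 348.4 K.
W_by = nCᵥ(T₁ − T₂) = (2.88)(20.79)(621 − 348.4) = 16315 J.

W ≈ 16.3 kJ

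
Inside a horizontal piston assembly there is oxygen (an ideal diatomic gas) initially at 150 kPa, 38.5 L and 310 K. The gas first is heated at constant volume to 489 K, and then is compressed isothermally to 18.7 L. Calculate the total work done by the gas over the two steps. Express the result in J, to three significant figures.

Step 1 (isochoric): W = 0 (constant volume).
After step 1: P = 236.6 kPa (V unchanged).
Step 2 (isothermal): W = P₁V₁ ln(V₂/V₁) = (9110) ln(18.7/38.5) = -6578 J.
W_total = 0 − 6578 = -6578 J.

W_total ≈ -6580 J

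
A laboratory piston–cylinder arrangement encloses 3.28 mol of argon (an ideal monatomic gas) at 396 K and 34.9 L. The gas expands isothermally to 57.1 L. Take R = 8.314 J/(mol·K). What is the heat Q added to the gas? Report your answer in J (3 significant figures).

Isothermal ⇒ ΔU = 0, so Q = W = nRT ln(V₂/V₁).
Q = (3.28)(8.314)(396) ln(57.1/34.9) = 10799 × 0.4923 = 5316 J.

Q ≈ 5320 J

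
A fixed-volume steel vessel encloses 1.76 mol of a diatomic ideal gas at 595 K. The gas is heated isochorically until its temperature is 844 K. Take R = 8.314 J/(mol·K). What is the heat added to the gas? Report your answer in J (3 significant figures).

Constant volume ⇒ W = 0, so Q = ΔU = nCᵥΔT with Cᵥ = 5R/2 = 20.79 J/(mol·K).
ΔU = (1.76)(20.79)(844 − 595) = 9109 J.

Q ≈ 9110 J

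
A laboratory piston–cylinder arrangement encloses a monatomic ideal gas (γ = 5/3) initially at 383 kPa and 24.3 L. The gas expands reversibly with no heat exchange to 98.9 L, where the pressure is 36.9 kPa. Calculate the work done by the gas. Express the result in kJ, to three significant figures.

Adiabatic: W = (P₁V₁ − P₂V₂)/(γ − 1) with γ = 5/3.
P₁V₁ = 9307 J, P₂V₂ = 3649 J.
W = (9307 − 3649) / 0.6667 = 8486 J.

W ≈ 8.49 kJ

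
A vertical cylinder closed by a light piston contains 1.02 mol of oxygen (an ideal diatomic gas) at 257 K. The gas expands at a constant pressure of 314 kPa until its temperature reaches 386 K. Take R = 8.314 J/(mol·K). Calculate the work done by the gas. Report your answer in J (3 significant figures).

W ≈ 1090 J

Isobaric: W = P ΔV = nR ΔT.
W = (1.02)(8.314)(386 − 257) = 1094 J.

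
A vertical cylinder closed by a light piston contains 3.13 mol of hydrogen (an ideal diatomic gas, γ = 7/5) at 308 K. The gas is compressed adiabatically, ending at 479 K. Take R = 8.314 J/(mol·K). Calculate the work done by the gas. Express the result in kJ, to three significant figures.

Adiabatic ⇒ Q = 0, so W_by = −ΔU = nCᵥ(T₁ − T₂).
Cᵥ = 5R/2 = 20.79 J/(mol·K).
W = (3.13)(20.79)(308 − 479) = -11125 J.

W ≈ -11.1 kJ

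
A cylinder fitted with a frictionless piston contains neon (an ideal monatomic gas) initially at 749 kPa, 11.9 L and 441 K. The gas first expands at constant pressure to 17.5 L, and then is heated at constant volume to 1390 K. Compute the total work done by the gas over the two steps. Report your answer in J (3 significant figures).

W_total ≈ 4190 J

Step 1 (isobaric): W = PΔV = (749 kPa)(17.5 − 11.9 L) = 4194 J.
Step 2 (isochoric): W = 0 (constant volume).
W_total = 4194 + 0 = 4194 J.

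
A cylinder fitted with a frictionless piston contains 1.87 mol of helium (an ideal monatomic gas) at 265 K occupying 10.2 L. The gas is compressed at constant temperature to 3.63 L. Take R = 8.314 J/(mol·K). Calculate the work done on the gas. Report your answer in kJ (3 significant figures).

W ≈ 4.26 kJ

Isothermal: W = nRT ln(V₂/V₁).
W = (1.87)(8.314)(265) × ln(3.63/10.2)
  = 4120 × -1.033
W_by_gas = -4257 J; work on gas = −W_by = 4257 J.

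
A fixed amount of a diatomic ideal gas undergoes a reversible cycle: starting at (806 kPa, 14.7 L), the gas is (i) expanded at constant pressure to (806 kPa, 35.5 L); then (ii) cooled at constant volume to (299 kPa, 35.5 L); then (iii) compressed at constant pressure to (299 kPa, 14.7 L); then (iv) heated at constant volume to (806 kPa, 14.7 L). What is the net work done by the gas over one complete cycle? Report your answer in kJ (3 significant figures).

Constant-volume legs do no work.
W(i) = (806)(35.5 − 14.7) = 16765 J; W(iii) = (299)(14.7 − 35.5) = -6219 J.
W_net = 16765 − 6219 = 10546 J (the clockwise enclosed area).

W_net ≈ 10.5 kJ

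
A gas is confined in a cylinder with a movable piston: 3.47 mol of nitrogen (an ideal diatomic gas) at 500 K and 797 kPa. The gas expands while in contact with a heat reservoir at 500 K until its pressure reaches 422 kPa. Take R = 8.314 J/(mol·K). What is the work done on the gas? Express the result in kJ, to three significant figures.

Isothermal process: W = nRT ln(V₂/V₁) = nRT ln(P₁/P₂).
W = (3.47)(8.314)(500) × ln(797/422)
  = 14425 × ln(1.889) = 14425 × 0.6358
W_by_gas = 9172 J; work on gas = −W_by = -9172 J.

W ≈ -9.17 kJ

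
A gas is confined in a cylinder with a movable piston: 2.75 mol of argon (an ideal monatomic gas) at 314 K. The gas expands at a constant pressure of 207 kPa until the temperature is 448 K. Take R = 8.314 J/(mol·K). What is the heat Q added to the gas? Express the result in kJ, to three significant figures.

Isobaric: W = nRΔT = (2.75)(8.314)(134) = 3064 J.
ΔU = nCᵥΔT with Cᵥ = 3R/2: ΔU = (2.75)(12.47)(134) = 4596 J.
Q = ΔU + W = 4596 + 3064 = 7659 J.

Q ≈ 7.66 kJ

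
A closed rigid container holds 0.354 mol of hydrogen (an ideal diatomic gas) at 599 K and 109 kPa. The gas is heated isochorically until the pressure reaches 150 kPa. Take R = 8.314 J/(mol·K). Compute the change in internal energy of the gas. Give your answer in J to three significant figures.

Constant volume ⇒ W = 0, so Q = ΔU = nCᵥΔT with Cᵥ = 5R/2 = 20.79 J/(mol·K).
At constant V, T₂/T₁ = P₂/P₁ ⇒ ΔT = T₁(P₂/P₁ − 1) = 599·(150/109 − 1) = 225.3 K.
ΔU = (0.354)(20.79)(225.3) = 1658 J.

ΔU ≈ 1660 J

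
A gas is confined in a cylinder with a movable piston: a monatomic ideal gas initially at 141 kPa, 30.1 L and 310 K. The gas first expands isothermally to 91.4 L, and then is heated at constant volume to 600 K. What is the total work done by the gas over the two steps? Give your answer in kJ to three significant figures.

Step 1 (isothermal): W = P₁V₁ ln(V₂/V₁) = (4244) ln(91.4/30.1) = 4714 J.
Step 2 (isochoric): W = 0 (constant volume).
W_total = 4714 + 0 = 4714 J.

W_total ≈ 4.71 kJ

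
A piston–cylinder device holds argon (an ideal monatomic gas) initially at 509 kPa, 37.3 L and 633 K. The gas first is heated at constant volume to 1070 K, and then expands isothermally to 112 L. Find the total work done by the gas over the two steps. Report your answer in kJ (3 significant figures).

Step 1 (isochoric): W = 0 (constant volume).
After step 1: P = 860.4 kPa (V unchanged).
Step 2 (isothermal): W = P₁V₁ ln(V₂/V₁) = (32093) ln(112/37.3) = 35286 J.
W_total = 0 + 35286 = 35286 J.

W_total ≈ 35.3 kJ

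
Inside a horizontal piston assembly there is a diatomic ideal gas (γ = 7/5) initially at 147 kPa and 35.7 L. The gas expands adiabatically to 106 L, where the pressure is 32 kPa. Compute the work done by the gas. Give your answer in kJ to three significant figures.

W ≈ 4.64 kJ

Adiabatic: W = (P₁V₁ − P₂V₂)/(γ − 1) with γ = 7/5.
P₁V₁ = 5248 J, P₂V₂ = 3392 J.
W = (5248 − 3392) / 0.4 = 4640 J.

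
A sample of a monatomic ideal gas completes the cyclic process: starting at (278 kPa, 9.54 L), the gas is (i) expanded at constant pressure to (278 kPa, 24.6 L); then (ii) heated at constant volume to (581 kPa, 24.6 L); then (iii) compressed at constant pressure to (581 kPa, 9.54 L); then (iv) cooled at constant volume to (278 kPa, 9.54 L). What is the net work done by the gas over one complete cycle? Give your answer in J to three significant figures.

Constant-volume legs do no work.
W(i) = (278)(24.6 − 9.54) = 4187 J; W(iii) = (581)(9.54 − 24.6) = -8750 J.
W_net = 4187 − 8750 = -4563 J (the counter-clockwise enclosed area).

W_net ≈ -4560 J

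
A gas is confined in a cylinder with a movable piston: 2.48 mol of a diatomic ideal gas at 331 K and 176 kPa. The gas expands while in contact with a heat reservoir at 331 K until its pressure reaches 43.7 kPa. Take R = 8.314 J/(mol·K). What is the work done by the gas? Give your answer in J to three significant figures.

Isothermal process: W = nRT ln(V₂/V₁) = nRT ln(P₁/P₂).
W = (2.48)(8.314)(331) × ln(176/43.7)
  = 6825 × ln(4.027) = 6825 × 1.393
W_by_gas = 9508 J.

W ≈ 9510 J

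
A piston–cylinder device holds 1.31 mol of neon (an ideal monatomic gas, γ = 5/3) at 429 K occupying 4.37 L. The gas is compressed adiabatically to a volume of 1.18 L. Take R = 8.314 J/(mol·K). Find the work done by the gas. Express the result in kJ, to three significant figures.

Adiabatic: TV^(γ−1) = const with γ = 5/3.
T₂ = T₁ (V₁/V₂)^(γ−1) = 429 × (4.37/1.18)^0.667 = 429 × 2.394 = 1027 K.
W_by = nCᵥ(T₁ − T₂) = (1.31)(12.47)(429 − 1027) = -9768 J.

W ≈ -9.77 kJ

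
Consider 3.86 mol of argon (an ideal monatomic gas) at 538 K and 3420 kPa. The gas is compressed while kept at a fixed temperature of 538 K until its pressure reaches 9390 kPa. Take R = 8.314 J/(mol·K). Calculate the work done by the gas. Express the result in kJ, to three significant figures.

Isothermal process: W = nRT ln(V₂/V₁) = nRT ln(P₁/P₂).
W = (3.86)(8.314)(538) × ln(3420/9390)
  = 17266 × ln(0.3642) = 17266 × -1.01
W_by_gas = -17438 J.

W ≈ -17.4 kJ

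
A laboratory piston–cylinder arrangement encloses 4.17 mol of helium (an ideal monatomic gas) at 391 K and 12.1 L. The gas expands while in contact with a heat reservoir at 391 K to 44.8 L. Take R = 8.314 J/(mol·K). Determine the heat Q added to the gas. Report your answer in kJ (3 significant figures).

Isothermal ⇒ ΔU = 0, so Q = W = nRT ln(V₂/V₁).
Q = (4.17)(8.314)(391) ln(44.8/12.1) = 13556 × 1.309 = 17744 J.

Q ≈ 17.7 kJ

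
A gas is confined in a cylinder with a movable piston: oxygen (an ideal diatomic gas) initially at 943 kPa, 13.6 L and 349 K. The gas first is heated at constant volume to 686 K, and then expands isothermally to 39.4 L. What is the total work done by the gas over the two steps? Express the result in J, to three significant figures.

Step 1 (isochoric): W = 0 (constant volume).
After step 1: P = 1854 kPa (V unchanged).
Step 2 (isothermal): W = P₁V₁ ln(V₂/V₁) = (25209) ln(39.4/13.6) = 26814 J.
W_total = 0 + 26814 = 26814 J.

W_total ≈ 26800 J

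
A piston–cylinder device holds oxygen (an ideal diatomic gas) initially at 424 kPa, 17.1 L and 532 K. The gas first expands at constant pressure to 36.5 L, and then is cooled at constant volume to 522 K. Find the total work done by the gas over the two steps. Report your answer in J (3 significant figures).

Step 1 (isobaric): W = PΔV = (424 kPa)(36.5 − 17.1 L) = 8226 J.
Step 2 (isochoric): W = 0 (constant volume).
W_total = 8226 + 0 = 8226 J.

W_total ≈ 8230 J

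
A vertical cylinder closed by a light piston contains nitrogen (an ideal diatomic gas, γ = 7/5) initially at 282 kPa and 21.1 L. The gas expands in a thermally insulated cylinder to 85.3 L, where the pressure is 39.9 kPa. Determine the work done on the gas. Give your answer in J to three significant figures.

Adiabatic: W = (P₁V₁ − P₂V₂)/(γ − 1) with γ = 7/5.
P₁V₁ = 5950 J, P₂V₂ = 3403 J.
W = (5950 − 3403) / 0.4 = 6367 J.
Work on gas = −W_by = -6367 J.

W ≈ -6370 J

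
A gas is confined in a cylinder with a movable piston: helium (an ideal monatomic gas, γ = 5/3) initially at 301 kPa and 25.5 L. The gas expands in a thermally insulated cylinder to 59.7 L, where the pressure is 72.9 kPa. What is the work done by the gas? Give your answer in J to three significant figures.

Adiabatic: W = (P₁V₁ − P₂V₂)/(γ − 1) with γ = 5/3.
P₁V₁ = 7676 J, P₂V₂ = 4352 J.
W = (7676 − 4352) / 0.6667 = 4985 J.

W ≈ 4990 J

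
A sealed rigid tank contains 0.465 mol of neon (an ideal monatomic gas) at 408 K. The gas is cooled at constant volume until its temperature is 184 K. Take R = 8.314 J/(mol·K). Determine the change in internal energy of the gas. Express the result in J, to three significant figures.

Constant volume ⇒ W = 0, so Q = ΔU = nCᵥΔT with Cᵥ = 3R/2 = 12.47 J/(mol·K).
ΔU = (0.465)(12.47)(184 − 408) = -1299 J.

ΔU ≈ -1300 J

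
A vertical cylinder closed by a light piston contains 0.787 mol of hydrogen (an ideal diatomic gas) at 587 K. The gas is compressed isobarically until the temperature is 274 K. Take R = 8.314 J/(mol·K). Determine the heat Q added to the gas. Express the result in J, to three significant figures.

Isobaric: W = nRΔT = (0.787)(8.314)(-313) = -2048 J.
ΔU = nCᵥΔT with Cᵥ = 5R/2: ΔU = (0.787)(20.79)(-313) = -5120 J.
Q = ΔU + W = -5120 − 2048 = -7168 J.

Q ≈ -7170 J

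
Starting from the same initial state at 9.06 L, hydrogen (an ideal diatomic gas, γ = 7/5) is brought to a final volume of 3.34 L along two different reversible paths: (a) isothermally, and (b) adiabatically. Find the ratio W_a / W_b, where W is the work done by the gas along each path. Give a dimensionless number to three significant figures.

Path (a) isothermal: W = P₁V₁ ln(V₂/V₁) → W_a/(P₁V₁) = -0.9979.
Path (b) adiabatic: W = P₁V₁(1 − (V₁/V₂)^(γ−1))/(γ−1) → W_b/(P₁V₁) = -1.226.
W_a / W_b = -0.9979 / -1.226 = 0.8137.

W_a / W_b ≈ 0.814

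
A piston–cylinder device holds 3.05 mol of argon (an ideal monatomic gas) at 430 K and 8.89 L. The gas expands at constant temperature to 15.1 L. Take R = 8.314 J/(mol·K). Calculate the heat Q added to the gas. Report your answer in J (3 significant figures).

Q ≈ 5780 J

Isothermal ⇒ ΔU = 0, so Q = W = nRT ln(V₂/V₁).
Q = (3.05)(8.314)(430) ln(15.1/8.89) = 10904 × 0.5298 = 5776 J.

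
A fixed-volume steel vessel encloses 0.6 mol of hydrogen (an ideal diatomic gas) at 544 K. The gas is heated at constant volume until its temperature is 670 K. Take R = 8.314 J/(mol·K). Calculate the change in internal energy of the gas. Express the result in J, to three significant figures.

ΔU ≈ 1570 J

Constant volume ⇒ W = 0, so Q = ΔU = nCᵥΔT with Cᵥ = 5R/2 = 20.79 J/(mol·K).
ΔU = (0.6)(20.79)(670 − 544) = 1571 J.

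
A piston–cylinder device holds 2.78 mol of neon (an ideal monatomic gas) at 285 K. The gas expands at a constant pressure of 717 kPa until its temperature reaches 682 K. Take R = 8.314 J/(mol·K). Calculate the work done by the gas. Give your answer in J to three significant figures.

W ≈ 9180 J

Isobaric: W = P ΔV = nR ΔT.
W = (2.78)(8.314)(682 − 285) = 9176 J.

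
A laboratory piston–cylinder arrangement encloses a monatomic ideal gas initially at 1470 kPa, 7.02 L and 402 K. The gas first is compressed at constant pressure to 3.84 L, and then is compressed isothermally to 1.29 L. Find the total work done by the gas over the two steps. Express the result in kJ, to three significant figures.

Step 1 (isobaric): W = PΔV = (1470 kPa)(3.84 − 7.02 L) = -4675 J.
After step 1: P = 1470 kPa, V = 3.84 L, T = 219.9 K.
Step 2 (isothermal): W = P₁V₁ ln(V₂/V₁) = (5645) ln(1.29/3.84) = -6158 J.
W_total = -4675 − 6158 = -10832 J.

W_total ≈ -10.8 kJ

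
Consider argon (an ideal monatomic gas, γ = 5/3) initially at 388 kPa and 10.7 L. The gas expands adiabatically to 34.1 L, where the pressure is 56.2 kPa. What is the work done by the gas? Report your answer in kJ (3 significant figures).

Adiabatic: W = (P₁V₁ − P₂V₂)/(γ − 1) with γ = 5/3.
P₁V₁ = 4152 J, P₂V₂ = 1916 J.
W = (4152 − 1916) / 0.6667 = 3353 J.

W ≈ 3.35 kJ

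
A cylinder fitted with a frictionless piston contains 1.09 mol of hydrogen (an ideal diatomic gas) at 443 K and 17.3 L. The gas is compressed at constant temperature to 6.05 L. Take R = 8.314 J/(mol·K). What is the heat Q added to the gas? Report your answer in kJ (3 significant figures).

Isothermal ⇒ ΔU = 0, so Q = W = nRT ln(V₂/V₁).
Q = (1.09)(8.314)(443) ln(6.05/17.3) = 4015 × -1.051 = -4218 J.

Q ≈ -4.22 kJ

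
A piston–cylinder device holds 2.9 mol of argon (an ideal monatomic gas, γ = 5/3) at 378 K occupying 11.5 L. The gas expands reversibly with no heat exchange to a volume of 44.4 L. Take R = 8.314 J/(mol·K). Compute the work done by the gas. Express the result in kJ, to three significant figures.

Adiabatic: TV^(γ−1) = const with γ = 5/3.
T₂ = T₁ (V₁/V₂)^(γ−1) = 378 × (11.5/44.4)^0.667 = 378 × 0.4063 = 153.6 K.
W_by = nCᵥ(T₁ − T₂) = (2.9)(12.47)(378 − 153.6) = 8116 J.

W ≈ 8.12 kJ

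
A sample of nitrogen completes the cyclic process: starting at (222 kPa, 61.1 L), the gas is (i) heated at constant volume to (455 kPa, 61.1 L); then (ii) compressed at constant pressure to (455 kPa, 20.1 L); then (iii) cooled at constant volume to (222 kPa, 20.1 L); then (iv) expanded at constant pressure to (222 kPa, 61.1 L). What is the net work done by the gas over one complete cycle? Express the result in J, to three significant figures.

W_net ≈ -9550 J

Constant-volume legs do no work.
W(ii) = (455)(20.1 − 61.1) = -18655 J; W(iv) = (222)(61.1 − 20.1) = 9102 J.
W_net = -18655 + 9102 = -9553 J (the counter-clockwise enclosed area).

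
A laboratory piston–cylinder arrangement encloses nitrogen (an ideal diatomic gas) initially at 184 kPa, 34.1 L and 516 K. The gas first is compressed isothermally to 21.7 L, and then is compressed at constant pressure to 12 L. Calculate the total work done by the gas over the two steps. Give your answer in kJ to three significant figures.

W_total ≈ -5.64 kJ

Step 1 (isothermal): W = P₁V₁ ln(V₂/V₁) = (6274) ln(21.7/34.1) = -2836 J.
After step 1: P = 289.1 kPa, V = 21.7 L, T = 516 K.
Step 2 (isobaric): W = PΔV = (289.1 kPa)(12 − 21.7 L) = -2805 J.
W_total = -2836 − 2805 = -5641 J.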